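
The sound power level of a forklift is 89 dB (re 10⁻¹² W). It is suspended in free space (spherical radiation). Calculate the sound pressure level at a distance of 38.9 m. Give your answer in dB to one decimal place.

46.2 dB

The power spreads over a sphere of area 4π·r², so L_p = L_w − 10·log₁₀(4π·r²).
4π·r² = 1.902e+04 m², 10·log₁₀ of that is 42.791 dB.
L_p = 89 − 42.791 = 46.21 dB.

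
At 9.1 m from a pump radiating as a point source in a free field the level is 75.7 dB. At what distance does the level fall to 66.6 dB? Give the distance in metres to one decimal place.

For a point source L₁ − L₂ = 20·log₁₀(r₂/r₁), so r₂ = r₁·10^((L₁−L₂)/20).
r₂ = 9.1·10^((75.7−66.6)/20) = 9.1·10^(9.1/20) = 25.94 m.

25.9 m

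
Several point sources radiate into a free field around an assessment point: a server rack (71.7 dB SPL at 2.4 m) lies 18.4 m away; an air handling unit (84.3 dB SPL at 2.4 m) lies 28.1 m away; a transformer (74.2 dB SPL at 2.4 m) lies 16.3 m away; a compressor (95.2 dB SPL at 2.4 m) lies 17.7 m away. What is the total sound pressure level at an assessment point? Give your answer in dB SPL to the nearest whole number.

78 dB SPL

Apply inverse-square spreading to bring every level to the receiver, then sum 10^(L/10).
server rack: 71.7 − 20·log₁₀(18.4/2.4) = 71.7 − 17.69 = 54.01 dB SPL.
air handling unit: 84.3 − 20·log₁₀(28.1/2.4) = 84.3 − 21.37 = 62.93 dB SPL.
transformer: 74.2 − 20·log₁₀(16.3/2.4) = 74.2 − 16.64 = 57.56 dB SPL.
compressor: 95.2 − 20·log₁₀(17.7/2.4) = 95.2 − 17.36 = 77.84 dB SPL.
Σ 10^(L/10) = 6.367e+07 → L_total = 10·log₁₀(6.367e+07) = 78.04 dB SPL.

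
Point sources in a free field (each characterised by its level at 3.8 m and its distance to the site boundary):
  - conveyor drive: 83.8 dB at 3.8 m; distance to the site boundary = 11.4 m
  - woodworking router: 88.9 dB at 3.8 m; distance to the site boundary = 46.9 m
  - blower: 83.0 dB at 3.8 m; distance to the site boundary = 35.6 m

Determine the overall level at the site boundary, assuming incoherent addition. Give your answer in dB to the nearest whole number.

75 dB

Propagate each source to the receiver with L = L_ref − 20·log₁₀(r/r_ref), then add intensities.
conveyor drive: 83.8 − 20·log₁₀(11.4/3.8) = 83.8 − 9.54 = 74.26 dB.
woodworking router: 88.9 − 20·log₁₀(46.9/3.8) = 88.9 − 21.83 = 67.07 dB.
blower: 83.0 − 20·log₁₀(35.6/3.8) = 83.0 − 19.43 = 63.57 dB.
Σ 10^(L/10) = 3.402e+07 → L_total = 10·log₁₀(3.402e+07) = 75.32 dB.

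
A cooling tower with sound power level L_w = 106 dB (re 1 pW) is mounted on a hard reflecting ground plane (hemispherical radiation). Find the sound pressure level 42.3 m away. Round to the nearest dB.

65 dB

L_p = L_w − 10·log₁₀(2π·r²) with r = 42.3 m.
2π·r² = 1.124e+04 m², 10·log₁₀ of that is 40.509 dB.
L_p = 106 − 40.509 = 65.49 dB.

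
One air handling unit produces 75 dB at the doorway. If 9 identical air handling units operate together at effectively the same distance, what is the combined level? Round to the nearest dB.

N identical incoherent sources raise the level by 10·log₁₀ N.
L_total = 75 + 10·log₁₀(9) = 75 + 9.542 = 84.54 dB.

85 dB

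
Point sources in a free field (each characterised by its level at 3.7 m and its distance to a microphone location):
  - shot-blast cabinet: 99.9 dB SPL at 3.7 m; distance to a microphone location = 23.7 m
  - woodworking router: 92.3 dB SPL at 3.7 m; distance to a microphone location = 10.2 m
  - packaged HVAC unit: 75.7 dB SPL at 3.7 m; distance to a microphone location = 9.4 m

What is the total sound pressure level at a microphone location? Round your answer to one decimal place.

86.7 dB SPL

First find each source's level at the receiver (point-source: −20·log₁₀(r/r_ref)), then combine on an intensity basis.
shot-blast cabinet: 99.9 − 20·log₁₀(23.7/3.7) = 99.9 − 16.13 = 83.77 dB SPL.
woodworking router: 92.3 − 20·log₁₀(10.2/3.7) = 92.3 − 8.81 = 83.49 dB SPL.
packaged HVAC unit: 75.7 − 20·log₁₀(9.4/3.7) = 75.7 − 8.10 = 67.60 dB SPL.
Σ 10^(L/10) = 4.674e+08 → L_total = 10·log₁₀(4.674e+08) = 86.70 dB SPL.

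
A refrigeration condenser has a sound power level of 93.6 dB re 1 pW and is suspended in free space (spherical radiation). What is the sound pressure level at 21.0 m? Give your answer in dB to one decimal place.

The power spreads over a sphere of area 4π·r², so L_p = L_w − 10·log₁₀(4π·r²).
4π·r² = 5542 m², 10·log₁₀ of that is 37.436 dB.
L_p = 93.6 − 37.436 = 56.16 dB.

56.2 dB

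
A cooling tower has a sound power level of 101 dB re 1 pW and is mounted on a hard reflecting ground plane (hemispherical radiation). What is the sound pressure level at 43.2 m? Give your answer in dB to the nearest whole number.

60 dB

L_p = L_w − 10·log₁₀(2π·r²) with r = 43.2 m.
2π·r² = 1.173e+04 m², 10·log₁₀ of that is 40.691 dB.
L_p = 101 − 40.691 = 60.31 dB.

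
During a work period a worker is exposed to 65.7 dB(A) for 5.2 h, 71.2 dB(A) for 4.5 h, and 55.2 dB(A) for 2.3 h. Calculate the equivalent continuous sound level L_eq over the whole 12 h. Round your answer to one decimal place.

The energy average is taken in the linear domain: L_eq = 10·log₁₀[(Σ tᵢ·10^(Lᵢ/10))/T], T = 12 h.
Σ tᵢ·10^(Lᵢ/10) = 5.2·10^(65.7/10) + 4.5·10^(71.2/10) + 2.3·10^(55.2/10) = 7.940e+07.
L_eq = 10·log₁₀(7.940e+07/12) = 68.21 dB(A).

68.2 dB(A)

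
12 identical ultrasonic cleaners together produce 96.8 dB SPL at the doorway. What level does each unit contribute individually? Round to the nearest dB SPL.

86 dB SPL

For N identical incoherent sources L_total = L₁ + 10·log₁₀ N, so L₁ = 96.8 − 10·log₁₀(12) = 96.8 − 10.792.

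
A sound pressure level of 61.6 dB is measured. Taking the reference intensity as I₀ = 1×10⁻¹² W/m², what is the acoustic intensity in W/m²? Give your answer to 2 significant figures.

I = I₀·10^(L/10) = 10⁻¹² × 10^(61.6/10) = 10^(-5.840).

1.4e-06 W/m²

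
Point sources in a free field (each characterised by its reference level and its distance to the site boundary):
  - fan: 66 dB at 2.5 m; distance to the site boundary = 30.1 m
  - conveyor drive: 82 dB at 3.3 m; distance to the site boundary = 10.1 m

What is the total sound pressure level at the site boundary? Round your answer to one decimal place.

Apply inverse-square spreading to bring every level to the receiver, then sum 10^(L/10).
fan: 66 − 20·log₁₀(30.1/2.5) = 66 − 21.61 = 44.39 dB.
conveyor drive: 82 − 20·log₁₀(10.1/3.3) = 82 − 9.72 = 72.28 dB.
Σ 10^(L/10) = 1.695e+07 → L_total = 10·log₁₀(1.695e+07) = 72.29 dB.

72.3 dB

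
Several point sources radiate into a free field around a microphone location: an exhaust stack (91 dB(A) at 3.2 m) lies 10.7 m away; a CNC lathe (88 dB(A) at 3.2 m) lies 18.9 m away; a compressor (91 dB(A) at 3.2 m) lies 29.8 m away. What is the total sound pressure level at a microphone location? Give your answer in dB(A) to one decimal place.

Propagate each source to the receiver with L = L_ref − 20·log₁₀(r/r_ref), then add intensities.
exhaust stack: 91 − 20·log₁₀(10.7/3.2) = 91 − 10.48 = 80.52 dB(A).
CNC lathe: 88 − 20·log₁₀(18.9/3.2) = 88 − 15.43 = 72.57 dB(A).
compressor: 91 − 20·log₁₀(29.8/3.2) = 91 − 19.38 = 71.62 dB(A).
Σ 10^(L/10) = 1.452e+08 → L_total = 10·log₁₀(1.452e+08) = 81.62 dB(A).

81.6 dB(A)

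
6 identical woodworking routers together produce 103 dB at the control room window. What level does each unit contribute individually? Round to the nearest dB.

95 dB

Dividing the total intensity by 6 lowers the level by 10·log₁₀ 6 = 7.782 dB: L₁ = 103 − 7.782.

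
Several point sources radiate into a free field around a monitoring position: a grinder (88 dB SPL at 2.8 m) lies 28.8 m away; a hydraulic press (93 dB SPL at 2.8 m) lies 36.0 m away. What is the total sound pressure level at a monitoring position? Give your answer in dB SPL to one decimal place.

72.6 dB SPL

Propagate each source to the receiver with L = L_ref − 20·log₁₀(r/r_ref), then add intensities.
grinder: 88 − 20·log₁₀(28.8/2.8) = 88 − 20.24 = 67.76 dB SPL.
hydraulic press: 93 − 20·log₁₀(36.0/2.8) = 93 − 22.18 = 70.82 dB SPL.
Σ 10^(L/10) = 1.803e+07 → L_total = 10·log₁₀(1.803e+07) = 72.56 dB SPL.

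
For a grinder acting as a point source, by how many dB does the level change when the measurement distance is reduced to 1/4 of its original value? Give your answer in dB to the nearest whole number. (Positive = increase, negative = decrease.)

A point source loses 6 dB per doubling of distance; generally ΔL = −20·log₁₀(r₂/r₁).
ΔL = −20·log₁₀(0.25) = +12.04 dB.

+12 dB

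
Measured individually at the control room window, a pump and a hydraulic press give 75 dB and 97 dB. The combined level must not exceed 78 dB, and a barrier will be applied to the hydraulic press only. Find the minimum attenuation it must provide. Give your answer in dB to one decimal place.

The untreated sources together contribute 10^(75/10) = 3.162e+07, i.e. 75.00 dB.
To meet 78 dB overall, the treated hydraulic press may contribute at most 10^(78/10) − 3.162e+07 = 3.147e+07, i.e. 74.98 dB.
So the hydraulic press must be reduced from 97 to 74.98 dB: IL = 22.02 dB.

22.0 dB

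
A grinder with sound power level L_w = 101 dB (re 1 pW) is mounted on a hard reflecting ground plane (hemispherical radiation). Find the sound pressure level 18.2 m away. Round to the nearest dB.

68 dB

The power spreads over a hemisphere of area 2π·r², so L_p = L_w − 10·log₁₀(2π·r²).
2π·r² = 2081 m², 10·log₁₀ of that is 33.183 dB.
L_p = 101 − 33.183 = 67.82 dB.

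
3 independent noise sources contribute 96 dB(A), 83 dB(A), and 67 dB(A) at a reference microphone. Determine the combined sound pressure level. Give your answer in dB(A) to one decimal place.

For uncorrelated sources the intensities add, so convert each level to linear form, sum, and take 10·log₁₀ of the total.
Σ 10^(L/10) = 10^(96/10) + 10^(83/10) + 10^(67/10) = 4.186e+09.
L_total = 10·log₁₀(4.186e+09) = 96.22 dB(A).

96.2 dB(A)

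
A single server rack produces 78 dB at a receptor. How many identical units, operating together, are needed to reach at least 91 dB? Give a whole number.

20

Need L₁ + 10·log₁₀ N ≥ 91, i.e. log₁₀ N ≥ 1.30.
N ≥ 10^(13.0/10) = 19.953, so N = 20.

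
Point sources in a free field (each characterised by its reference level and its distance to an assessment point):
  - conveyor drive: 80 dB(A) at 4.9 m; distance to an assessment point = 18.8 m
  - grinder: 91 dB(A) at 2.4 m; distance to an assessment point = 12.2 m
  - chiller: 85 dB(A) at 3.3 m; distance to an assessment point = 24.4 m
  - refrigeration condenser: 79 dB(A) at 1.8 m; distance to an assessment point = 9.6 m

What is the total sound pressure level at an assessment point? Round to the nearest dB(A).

First find each source's level at the receiver (point-source: −20·log₁₀(r/r_ref)), then combine on an intensity basis.
conveyor drive: 80 − 20·log₁₀(18.8/4.9) = 80 − 11.68 = 68.32 dB(A).
grinder: 91 − 20·log₁₀(12.2/2.4) = 91 − 14.12 = 76.88 dB(A).
chiller: 85 − 20·log₁₀(24.4/3.3) = 85 − 17.38 = 67.62 dB(A).
refrigeration condenser: 79 − 20·log₁₀(9.6/1.8) = 79 − 14.54 = 64.46 dB(A).
Σ 10^(L/10) = 6.409e+07 → L_total = 10·log₁₀(6.409e+07) = 78.07 dB(A).

78 dB(A)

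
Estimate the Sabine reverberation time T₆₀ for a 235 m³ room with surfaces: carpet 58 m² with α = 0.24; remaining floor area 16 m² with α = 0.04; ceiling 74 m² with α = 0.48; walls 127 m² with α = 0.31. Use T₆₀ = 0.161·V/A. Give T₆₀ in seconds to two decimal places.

Total absorption A = 58·0.24 + 16·0.04 + 74·0.48 + 127·0.31 = 89.45 m² sabins.
T₆₀ = 0.161 × 235 / 89.45 = 0.423 s.

0.42 s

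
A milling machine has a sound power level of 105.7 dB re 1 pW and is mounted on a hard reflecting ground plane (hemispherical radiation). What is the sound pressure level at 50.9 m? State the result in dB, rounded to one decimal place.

The power spreads over a hemisphere of area 2π·r², so L_p = L_w − 10·log₁₀(2π·r²).
2π·r² = 1.628e+04 m², 10·log₁₀ of that is 42.116 dB.
L_p = 105.7 − 42.116 = 63.58 dB.

63.6 dB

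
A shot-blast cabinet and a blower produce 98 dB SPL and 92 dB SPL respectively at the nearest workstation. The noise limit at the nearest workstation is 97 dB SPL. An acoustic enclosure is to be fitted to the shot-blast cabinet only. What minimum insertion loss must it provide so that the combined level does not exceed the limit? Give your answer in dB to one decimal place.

2.7 dB

Everything except the shot-blast cabinet sums to 10^(92/10) = 1.585e+09 in linear terms, 92.00 dB SPL.
The limit corresponds to 10^(97/10) = 5.012e+09; subtracting the fixed part leaves 3.427e+09 for the shot-blast cabinet, i.e. 95.35 dB SPL.
Required insertion loss = 98 − 95.35 = 2.65 dB.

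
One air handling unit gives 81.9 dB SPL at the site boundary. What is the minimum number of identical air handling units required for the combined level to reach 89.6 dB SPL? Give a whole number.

6

The shortfall is 89.6 − 81.9 = 7.7 dB, and N units add 10·log₁₀ N, so need 10·log₁₀ N ≥ 7.7.
N ≥ 10^(7.7/10) = 5.888, so N = 6.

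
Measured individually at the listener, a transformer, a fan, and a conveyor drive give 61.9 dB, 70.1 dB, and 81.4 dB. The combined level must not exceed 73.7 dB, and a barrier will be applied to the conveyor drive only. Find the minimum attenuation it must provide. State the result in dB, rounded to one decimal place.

10.7 dB

Fixed contribution from the other sources: Σ 10^(L/10) = 10^(61.9/10) + 10^(70.1/10) = 1.178e+07 (70.71 dB).
The limit corresponds to 10^(73.7/10) = 2.344e+07; subtracting the fixed part leaves 1.166e+07 for the conveyor drive, i.e. 70.67 dB.
Required insertion loss = 81.4 − 70.67 = 10.73 dB.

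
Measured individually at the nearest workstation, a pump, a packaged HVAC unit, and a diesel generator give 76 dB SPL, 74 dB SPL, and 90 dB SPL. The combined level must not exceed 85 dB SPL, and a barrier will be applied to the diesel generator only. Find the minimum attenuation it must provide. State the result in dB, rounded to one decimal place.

6.0 dB

Everything except the diesel generator sums to 10^(76/10) + 10^(74/10) = 6.493e+07 in linear terms, 78.12 dB SPL.
The limit corresponds to 10^(85/10) = 3.162e+08; subtracting the fixed part leaves 2.513e+08 for the diesel generator, i.e. 84.00 dB SPL.
Required insertion loss = 90 − 84.00 = 6.00 dB.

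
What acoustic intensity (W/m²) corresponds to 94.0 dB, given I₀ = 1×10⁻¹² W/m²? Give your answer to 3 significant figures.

0.00251 W/m²

L = 10·log₁₀(I/I₀) ⇒ I = I₀·10^(L/10) = 10⁻¹² × 10^9.40.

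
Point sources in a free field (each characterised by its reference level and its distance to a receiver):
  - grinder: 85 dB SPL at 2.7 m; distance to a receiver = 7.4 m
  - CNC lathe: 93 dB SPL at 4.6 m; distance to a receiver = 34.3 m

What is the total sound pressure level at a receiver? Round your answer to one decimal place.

78.9 dB SPL

Apply inverse-square spreading to bring every level to the receiver, then sum 10^(L/10).
grinder: 85 − 20·log₁₀(7.4/2.7) = 85 − 8.76 = 76.24 dB SPL.
CNC lathe: 93 − 20·log₁₀(34.3/4.6) = 93 − 17.45 = 75.55 dB SPL.
Σ 10^(L/10) = 7.798e+07 → L_total = 10·log₁₀(7.798e+07) = 78.92 dB SPL.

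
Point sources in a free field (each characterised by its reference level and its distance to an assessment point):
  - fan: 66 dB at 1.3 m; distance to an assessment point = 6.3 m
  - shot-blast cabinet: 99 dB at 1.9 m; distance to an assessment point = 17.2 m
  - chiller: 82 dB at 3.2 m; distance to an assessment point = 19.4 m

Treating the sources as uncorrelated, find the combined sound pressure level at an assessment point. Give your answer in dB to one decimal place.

Apply inverse-square spreading to bring every level to the receiver, then sum 10^(L/10).
fan: 66 − 20·log₁₀(6.3/1.3) = 66 − 13.71 = 52.29 dB.
shot-blast cabinet: 99 − 20·log₁₀(17.2/1.9) = 99 − 19.14 = 79.86 dB.
chiller: 82 − 20·log₁₀(19.4/3.2) = 82 − 15.65 = 66.35 dB.
Σ 10^(L/10) = 1.014e+08 → L_total = 10·log₁₀(1.014e+08) = 80.06 dB.

80.1 dB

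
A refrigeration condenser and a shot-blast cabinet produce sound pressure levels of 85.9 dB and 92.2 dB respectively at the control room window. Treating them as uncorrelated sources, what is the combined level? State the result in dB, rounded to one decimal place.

Incoherent sources combine by intensity addition: L_total = 10·log₁₀(Σ 10^(L_i/10)).
Σ 10^(L/10) = 10^(85.9/10) + 10^(92.2/10) = 2.049e+09.
L_total = 10·log₁₀(2.049e+09) = 93.11 dB.

93.1 dB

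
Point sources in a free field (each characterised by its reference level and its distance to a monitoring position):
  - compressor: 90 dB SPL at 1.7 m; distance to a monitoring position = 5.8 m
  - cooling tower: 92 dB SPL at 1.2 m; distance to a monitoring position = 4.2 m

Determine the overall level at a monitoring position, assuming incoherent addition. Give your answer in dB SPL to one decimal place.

Apply inverse-square spreading to bring every level to the receiver, then sum 10^(L/10).
compressor: 90 − 20·log₁₀(5.8/1.7) = 90 − 10.66 = 79.34 dB SPL.
cooling tower: 92 − 20·log₁₀(4.2/1.2) = 92 − 10.88 = 81.12 dB SPL.
Σ 10^(L/10) = 2.153e+08 → L_total = 10·log₁₀(2.153e+08) = 83.33 dB SPL.

83.3 dB SPL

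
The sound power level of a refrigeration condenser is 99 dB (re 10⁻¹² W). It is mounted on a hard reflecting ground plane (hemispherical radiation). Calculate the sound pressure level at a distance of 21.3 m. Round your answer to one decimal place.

64.5 dB

L_p = L_w − 10·log₁₀(2π·r²) with r = 21.3 m.
2π·r² = 2851 m², 10·log₁₀ of that is 34.549 dB.
L_p = 99 − 34.549 = 64.45 dB.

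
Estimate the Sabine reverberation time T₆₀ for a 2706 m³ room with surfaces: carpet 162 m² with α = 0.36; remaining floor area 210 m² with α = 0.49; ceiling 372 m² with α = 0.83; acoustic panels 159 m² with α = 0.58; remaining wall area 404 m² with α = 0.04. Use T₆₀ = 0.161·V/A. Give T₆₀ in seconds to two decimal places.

0.75 s

Summing Sᵢαᵢ: 162·0.36 + 210·0.49 + 372·0.83 + 159·0.58 + 404·0.04 = 578.36 m².
T₆₀ = 0.161·V/A = 0.161·2706/578.36 = 0.753 s.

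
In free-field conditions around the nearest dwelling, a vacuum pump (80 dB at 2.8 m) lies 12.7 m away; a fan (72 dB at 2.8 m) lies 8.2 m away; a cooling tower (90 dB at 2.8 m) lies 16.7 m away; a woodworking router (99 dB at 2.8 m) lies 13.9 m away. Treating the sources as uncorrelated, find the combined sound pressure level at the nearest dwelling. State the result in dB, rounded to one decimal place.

85.5 dB

First find each source's level at the receiver (point-source: −20·log₁₀(r/r_ref)), then combine on an intensity basis.
vacuum pump: 80 − 20·log₁₀(12.7/2.8) = 80 − 13.13 = 66.87 dB.
fan: 72 − 20·log₁₀(8.2/2.8) = 72 − 9.33 = 62.67 dB.
cooling tower: 90 − 20·log₁₀(16.7/2.8) = 90 − 15.51 = 74.49 dB.
woodworking router: 99 − 20·log₁₀(13.9/2.8) = 99 − 13.92 = 85.08 dB.
Σ 10^(L/10) = 3.571e+08 → L_total = 10·log₁₀(3.571e+08) = 85.53 dB.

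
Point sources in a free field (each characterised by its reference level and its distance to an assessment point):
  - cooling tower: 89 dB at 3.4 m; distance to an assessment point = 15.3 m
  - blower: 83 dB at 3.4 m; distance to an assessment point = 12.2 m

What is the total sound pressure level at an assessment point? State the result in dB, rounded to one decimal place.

First find each source's level at the receiver (point-source: −20·log₁₀(r/r_ref)), then combine on an intensity basis.
cooling tower: 89 − 20·log₁₀(15.3/3.4) = 89 − 13.06 = 75.94 dB.
blower: 83 − 20·log₁₀(12.2/3.4) = 83 − 11.10 = 71.90 dB.
Σ 10^(L/10) = 5.472e+07 → L_total = 10·log₁₀(5.472e+07) = 77.38 dB.

77.4 dB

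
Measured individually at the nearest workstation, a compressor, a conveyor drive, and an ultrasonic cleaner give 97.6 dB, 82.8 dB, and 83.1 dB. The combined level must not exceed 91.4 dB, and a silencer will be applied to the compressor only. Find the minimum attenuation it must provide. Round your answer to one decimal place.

7.7 dB

Everything except the compressor sums to 10^(82.8/10) + 10^(83.1/10) = 3.947e+08 in linear terms, 85.96 dB.
To meet 91.4 dB overall, the treated compressor may contribute at most 10^(91.4/10) − 3.947e+08 = 9.857e+08, i.e. 89.94 dB.
So the compressor must be reduced from 97.6 to 89.94 dB: IL = 7.66 dB.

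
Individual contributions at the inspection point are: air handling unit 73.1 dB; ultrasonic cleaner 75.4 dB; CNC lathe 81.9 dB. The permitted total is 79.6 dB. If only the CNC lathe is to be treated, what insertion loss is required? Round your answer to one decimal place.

6.3 dB

The untreated sources together contribute 10^(73.1/10) + 10^(75.4/10) = 5.509e+07, i.e. 77.41 dB.
To meet 79.6 dB overall, the treated CNC lathe may contribute at most 10^(79.6/10) − 5.509e+07 = 3.611e+07, i.e. 75.58 dB.
Required insertion loss = 81.9 − 75.58 = 6.32 dB.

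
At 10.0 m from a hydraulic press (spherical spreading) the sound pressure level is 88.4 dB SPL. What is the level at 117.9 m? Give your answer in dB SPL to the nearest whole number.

67 dB SPL

For a point source, L₂ = L₁ − 20·log₁₀(r₂/r₁).
L₂ = 88.4 − 20·log₁₀(117.9/10.0) = 88.4 − 21.430 = 66.97 dB SPL.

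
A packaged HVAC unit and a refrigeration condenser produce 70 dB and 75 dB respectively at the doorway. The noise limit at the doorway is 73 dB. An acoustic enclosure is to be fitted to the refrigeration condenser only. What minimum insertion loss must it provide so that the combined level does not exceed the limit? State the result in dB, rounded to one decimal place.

The untreated sources together contribute 10^(70/10) = 1.000e+07, i.e. 70.00 dB.
To meet 73 dB overall, the treated refrigeration condenser may contribute at most 10^(73/10) − 1.000e+07 = 9.953e+06, i.e. 69.98 dB.
Required insertion loss = 75 − 69.98 = 5.02 dB.

5.0 dB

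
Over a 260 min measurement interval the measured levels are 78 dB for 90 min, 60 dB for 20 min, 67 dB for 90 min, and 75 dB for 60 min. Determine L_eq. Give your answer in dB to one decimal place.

74.9 dB

Weight each interval's intensity by its duration and average over T = 260 min:
Σ tᵢ·10^(Lᵢ/10) = 90·10^(78/10) + 20·10^(60/10) + 90·10^(67/10) + 60·10^(75/10) = 8.047e+09.
L_eq = 10·log₁₀(8.047e+09/260) = 74.91 dB.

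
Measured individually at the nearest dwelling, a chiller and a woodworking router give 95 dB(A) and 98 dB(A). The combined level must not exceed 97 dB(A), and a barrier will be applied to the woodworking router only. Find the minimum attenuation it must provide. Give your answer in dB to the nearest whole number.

5 dB

The untreated sources together contribute 10^(95/10) = 3.162e+09, i.e. 95.00 dB(A).
The limit corresponds to 10^(97/10) = 5.012e+09; subtracting the fixed part leaves 1.850e+09 for the woodworking router, i.e. 92.67 dB(A).
So the woodworking router must be reduced from 98 to 92.67 dB(A): IL = 5.33 dB.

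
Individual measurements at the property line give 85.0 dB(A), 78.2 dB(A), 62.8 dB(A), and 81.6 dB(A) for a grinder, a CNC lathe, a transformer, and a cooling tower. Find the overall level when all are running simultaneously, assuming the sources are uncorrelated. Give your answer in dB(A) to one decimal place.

Incoherent sources combine by intensity addition: L_total = 10·log₁₀(Σ 10^(L_i/10)).
Σ 10^(L/10) = 10^(85.0/10) + 10^(78.2/10) + 10^(62.8/10) + 10^(81.6/10) = 5.287e+08.
L_total = 10·log₁₀(5.287e+08) = 87.23 dB(A).

87.2 dB(A)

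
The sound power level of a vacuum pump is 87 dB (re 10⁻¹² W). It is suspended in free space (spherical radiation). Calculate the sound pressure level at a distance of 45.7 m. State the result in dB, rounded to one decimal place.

Free-field spherical radiation: L_p = L_w − 10·log₁₀(4π·r²), r = 45.7 m.
4π·r² = 2.624e+04 m², 10·log₁₀ of that is 44.190 dB.
L_p = 87 − 44.190 = 42.81 dB.

42.8 dB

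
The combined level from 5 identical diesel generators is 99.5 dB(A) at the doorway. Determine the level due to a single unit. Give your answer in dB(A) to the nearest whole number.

Dividing the total intensity by 5 lowers the level by 10·log₁₀ 5 = 6.990 dB: L₁ = 99.5 − 6.990.

93 dB(A)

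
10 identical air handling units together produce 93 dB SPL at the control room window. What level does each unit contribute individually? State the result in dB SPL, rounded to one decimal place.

83.0 dB SPL

For N identical incoherent sources L_total = L₁ + 10·log₁₀ N, so L₁ = 93 − 10·log₁₀(10) = 93 − 10.000.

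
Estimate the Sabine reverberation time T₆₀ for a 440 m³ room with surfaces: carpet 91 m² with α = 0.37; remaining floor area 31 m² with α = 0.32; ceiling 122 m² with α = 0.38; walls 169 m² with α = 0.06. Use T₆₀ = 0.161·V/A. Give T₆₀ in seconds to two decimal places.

A = Σ Sᵢαᵢ = 91·0.37 + 31·0.32 + 122·0.38 + 169·0.06 = 100.09 m².
T₆₀ = 0.161 × 440 / 100.09 = 0.708 s.

0.71 s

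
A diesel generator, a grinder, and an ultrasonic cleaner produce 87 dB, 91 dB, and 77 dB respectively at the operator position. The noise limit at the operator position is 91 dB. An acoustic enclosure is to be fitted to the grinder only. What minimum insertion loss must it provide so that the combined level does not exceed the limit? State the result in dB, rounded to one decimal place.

Everything except the grinder sums to 10^(87/10) + 10^(77/10) = 5.513e+08 in linear terms, 87.41 dB.
To meet 91 dB overall, the treated grinder may contribute at most 10^(91/10) − 5.513e+08 = 7.076e+08, i.e. 88.50 dB.
Required insertion loss = 91 − 88.50 = 2.50 dB.

2.5 dB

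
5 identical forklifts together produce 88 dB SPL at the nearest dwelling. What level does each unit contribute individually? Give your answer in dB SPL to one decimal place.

81.0 dB SPL

Dividing the total intensity by 5 lowers the level by 10·log₁₀ 5 = 6.990 dB: L₁ = 88 − 6.990.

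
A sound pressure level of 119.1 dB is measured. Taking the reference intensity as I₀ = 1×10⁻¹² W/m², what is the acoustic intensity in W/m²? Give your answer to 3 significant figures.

0.813 W/m²

L = 10·log₁₀(I/I₀) ⇒ I = I₀·10^(L/10) = 10⁻¹² × 10^11.91.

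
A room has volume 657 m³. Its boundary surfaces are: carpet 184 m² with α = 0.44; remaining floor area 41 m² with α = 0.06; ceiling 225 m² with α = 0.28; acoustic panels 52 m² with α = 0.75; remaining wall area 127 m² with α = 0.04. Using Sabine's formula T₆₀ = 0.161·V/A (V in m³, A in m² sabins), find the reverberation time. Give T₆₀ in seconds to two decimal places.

0.56 s

Summing Sᵢαᵢ: 184·0.44 + 41·0.06 + 225·0.28 + 52·0.75 + 127·0.04 = 190.50 m².
T₆₀ = 0.161·V/A = 0.161·657/190.50 = 0.555 s.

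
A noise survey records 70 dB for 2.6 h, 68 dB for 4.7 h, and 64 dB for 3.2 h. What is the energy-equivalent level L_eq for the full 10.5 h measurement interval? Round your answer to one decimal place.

Weight each interval's intensity by its duration and average over T = 10.5 h:
Σ tᵢ·10^(Lᵢ/10) = 2.6·10^(70/10) + 4.7·10^(68/10) + 3.2·10^(64/10) = 6.369e+07.
L_eq = 10·log₁₀(6.369e+07/10.5) = 67.83 dB.

67.8 dB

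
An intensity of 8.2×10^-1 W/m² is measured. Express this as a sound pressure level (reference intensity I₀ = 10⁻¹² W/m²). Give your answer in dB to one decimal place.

Dividing by I₀ shifts the exponent by 12: I/I₀ = 8.2×10^11.
L = 10·(0.9138 + 11) = 119.14 dB.

119.1 dB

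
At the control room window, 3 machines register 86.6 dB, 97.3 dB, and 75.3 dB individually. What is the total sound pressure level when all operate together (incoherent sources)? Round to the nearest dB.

98 dB

Incoherent sources combine by intensity addition: L_total = 10·log₁₀(Σ 10^(L_i/10)).
Σ 10^(L/10) = 10^(86.6/10) + 10^(97.3/10) + 10^(75.3/10) = 5.861e+09.
L_total = 10·log₁₀(5.861e+09) = 97.68 dB.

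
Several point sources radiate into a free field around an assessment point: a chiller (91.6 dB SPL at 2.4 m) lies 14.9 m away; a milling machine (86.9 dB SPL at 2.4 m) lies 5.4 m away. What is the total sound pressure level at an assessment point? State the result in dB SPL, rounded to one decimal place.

First find each source's level at the receiver (point-source: −20·log₁₀(r/r_ref)), then combine on an intensity basis.
chiller: 91.6 − 20·log₁₀(14.9/2.4) = 91.6 − 15.86 = 75.74 dB SPL.
milling machine: 86.9 − 20·log₁₀(5.4/2.4) = 86.9 − 7.04 = 79.86 dB SPL.
Σ 10^(L/10) = 1.342e+08 → L_total = 10·log₁₀(1.342e+08) = 81.28 dB SPL.

81.3 dB SPL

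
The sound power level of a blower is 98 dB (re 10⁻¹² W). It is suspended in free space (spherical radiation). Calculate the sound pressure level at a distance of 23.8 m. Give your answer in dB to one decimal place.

59.5 dB

L_p = L_w − 10·log₁₀(4π·r²) with r = 23.8 m.
4π·r² = 7118 m², 10·log₁₀ of that is 38.524 dB.
L_p = 98 − 38.524 = 59.48 dB.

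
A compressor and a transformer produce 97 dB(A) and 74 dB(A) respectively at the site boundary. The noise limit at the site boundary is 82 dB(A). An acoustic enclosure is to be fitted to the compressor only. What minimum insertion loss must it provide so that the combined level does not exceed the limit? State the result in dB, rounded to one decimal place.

Everything except the compressor sums to 10^(74/10) = 2.512e+07 in linear terms, 74.00 dB(A).
To meet 82 dB(A) overall, the treated compressor may contribute at most 10^(82/10) − 2.512e+07 = 1.334e+08, i.e. 81.25 dB(A).
Required insertion loss = 97 − 81.25 = 15.75 dB.

15.7 dB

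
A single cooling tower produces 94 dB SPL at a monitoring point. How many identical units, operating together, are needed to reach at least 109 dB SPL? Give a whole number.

32

The shortfall is 109 − 94 = 15.0 dB, and N units add 10·log₁₀ N, so need 10·log₁₀ N ≥ 15.0.
N ≥ 10^(15.0/10) = 31.623, so N = 32.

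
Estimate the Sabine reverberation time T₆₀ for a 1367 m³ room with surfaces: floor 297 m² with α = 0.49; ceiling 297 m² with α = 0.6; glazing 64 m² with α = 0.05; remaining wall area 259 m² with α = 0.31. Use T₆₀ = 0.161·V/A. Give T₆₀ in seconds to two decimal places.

A = Σ Sᵢαᵢ = 297·0.49 + 297·0.6 + 64·0.05 + 259·0.31 = 407.22 m².
T₆₀ = 0.161 × 1367 / 407.22 = 0.540 s.

0.54 s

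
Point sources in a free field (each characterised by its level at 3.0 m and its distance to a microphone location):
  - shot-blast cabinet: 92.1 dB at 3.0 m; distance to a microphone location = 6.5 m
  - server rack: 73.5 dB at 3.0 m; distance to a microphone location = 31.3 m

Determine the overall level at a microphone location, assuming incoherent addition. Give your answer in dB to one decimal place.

85.4 dB

First find each source's level at the receiver (point-source: −20·log₁₀(r/r_ref)), then combine on an intensity basis.
shot-blast cabinet: 92.1 − 20·log₁₀(6.5/3.0) = 92.1 − 6.72 = 85.38 dB.
server rack: 73.5 − 20·log₁₀(31.3/3.0) = 73.5 − 20.37 = 53.13 dB.
Σ 10^(L/10) = 3.457e+08 → L_total = 10·log₁₀(3.457e+08) = 85.39 dB.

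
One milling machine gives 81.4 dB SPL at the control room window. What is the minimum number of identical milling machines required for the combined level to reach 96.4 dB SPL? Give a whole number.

32

N identical sources give L₁ + 10·log₁₀ N, so require 10·log₁₀ N ≥ 96.4 − 81.4 = 15.0 dB.
N ≥ 10^(15.0/10) = 31.623, so N = 32.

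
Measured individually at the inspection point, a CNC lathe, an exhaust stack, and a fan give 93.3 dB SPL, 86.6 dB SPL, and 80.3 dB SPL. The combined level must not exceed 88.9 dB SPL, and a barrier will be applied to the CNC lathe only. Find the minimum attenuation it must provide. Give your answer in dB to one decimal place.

10.0 dB

The untreated sources together contribute 10^(86.6/10) + 10^(80.3/10) = 5.642e+08, i.e. 87.51 dB SPL.
To meet 88.9 dB SPL overall, the treated CNC lathe may contribute at most 10^(88.9/10) − 5.642e+08 = 2.120e+08, i.e. 83.26 dB SPL.
Required insertion loss = 93.3 − 83.26 = 10.04 dB.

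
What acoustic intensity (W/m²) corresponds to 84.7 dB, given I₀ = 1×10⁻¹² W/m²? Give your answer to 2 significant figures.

I/I₀ = 10^(84.7/10) = 2.951e+08, so I = 2.951e+08 × 10⁻¹² W/m².

0.00030 W/m²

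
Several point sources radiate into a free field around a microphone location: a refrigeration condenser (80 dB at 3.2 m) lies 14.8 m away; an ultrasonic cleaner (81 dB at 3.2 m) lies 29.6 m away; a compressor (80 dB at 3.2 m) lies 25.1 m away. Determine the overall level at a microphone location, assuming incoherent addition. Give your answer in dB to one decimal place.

68.9 dB

Apply inverse-square spreading to bring every level to the receiver, then sum 10^(L/10).
refrigeration condenser: 80 − 20·log₁₀(14.8/3.2) = 80 − 13.30 = 66.70 dB.
ultrasonic cleaner: 81 − 20·log₁₀(29.6/3.2) = 81 − 19.32 = 61.68 dB.
compressor: 80 − 20·log₁₀(25.1/3.2) = 80 − 17.89 = 62.11 dB.
Σ 10^(L/10) = 7.772e+06 → L_total = 10·log₁₀(7.772e+06) = 68.91 dB.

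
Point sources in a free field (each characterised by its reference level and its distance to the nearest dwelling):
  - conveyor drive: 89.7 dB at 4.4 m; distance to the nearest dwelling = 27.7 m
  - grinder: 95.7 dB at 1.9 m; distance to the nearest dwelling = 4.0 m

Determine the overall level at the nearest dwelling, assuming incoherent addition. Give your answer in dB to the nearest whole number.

89 dB

First find each source's level at the receiver (point-source: −20·log₁₀(r/r_ref)), then combine on an intensity basis.
conveyor drive: 89.7 − 20·log₁₀(27.7/4.4) = 89.7 − 15.98 = 73.72 dB.
grinder: 95.7 − 20·log₁₀(4.0/1.9) = 95.7 − 6.47 = 89.23 dB.
Σ 10^(L/10) = 8.618e+08 → L_total = 10·log₁₀(8.618e+08) = 89.35 dB.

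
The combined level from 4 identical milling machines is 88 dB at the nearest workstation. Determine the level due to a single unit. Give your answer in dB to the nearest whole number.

82 dB

For N identical incoherent sources L_total = L₁ + 10·log₁₀ N, so L₁ = 88 − 10·log₁₀(4) = 88 − 6.021.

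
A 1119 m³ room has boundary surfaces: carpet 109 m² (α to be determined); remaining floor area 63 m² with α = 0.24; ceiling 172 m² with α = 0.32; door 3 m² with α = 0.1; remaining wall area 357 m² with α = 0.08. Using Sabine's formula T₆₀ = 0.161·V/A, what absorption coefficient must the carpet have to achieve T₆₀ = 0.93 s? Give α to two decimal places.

A = 0.161·V/T₆₀ = 0.161·1119/0.93 = 193.72 m² sabins.
Absorption from the other surfaces = 63·0.24 + 172·0.32 + 3·0.1 + 357·0.08 = 99.02 m², so the carpet must supply 94.70 m² over 109 m².
α = 94.70/109 = 0.869.

0.87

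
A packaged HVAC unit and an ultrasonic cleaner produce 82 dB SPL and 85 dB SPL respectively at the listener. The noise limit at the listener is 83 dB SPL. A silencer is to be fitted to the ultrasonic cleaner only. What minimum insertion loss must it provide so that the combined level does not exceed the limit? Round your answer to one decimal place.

8.9 dB

Fixed contribution from the other source: Σ 10^(L/10) = 10^(82/10) = 1.585e+08 (82.00 dB SPL).
The limit corresponds to 10^(83/10) = 1.995e+08; subtracting the fixed part leaves 4.104e+07 for the ultrasonic cleaner, i.e. 76.13 dB SPL.
So the ultrasonic cleaner must be reduced from 85 to 76.13 dB SPL: IL = 8.87 dB.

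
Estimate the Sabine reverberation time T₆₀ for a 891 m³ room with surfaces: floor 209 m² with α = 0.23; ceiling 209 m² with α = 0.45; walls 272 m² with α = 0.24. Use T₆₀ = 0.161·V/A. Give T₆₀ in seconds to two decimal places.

0.69 s

A = Σ Sᵢαᵢ = 209·0.23 + 209·0.45 + 272·0.24 = 207.40 m².
T₆₀ = 0.161·V/A = 0.161·891/207.40 = 0.692 s.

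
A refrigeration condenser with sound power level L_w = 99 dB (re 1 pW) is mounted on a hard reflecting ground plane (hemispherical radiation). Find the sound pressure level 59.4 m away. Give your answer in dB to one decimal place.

55.5 dB

The power spreads over a hemisphere of area 2π·r², so L_p = L_w − 10·log₁₀(2π·r²).
2π·r² = 2.217e+04 m², 10·log₁₀ of that is 43.458 dB.
L_p = 99 − 43.458 = 55.54 dB.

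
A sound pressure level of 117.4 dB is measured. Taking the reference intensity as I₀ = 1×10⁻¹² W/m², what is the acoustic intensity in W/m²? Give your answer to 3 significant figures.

I = I₀·10^(L/10) = 10⁻¹² × 10^(117.4/10) = 10^(-0.260).

0.550 W/m²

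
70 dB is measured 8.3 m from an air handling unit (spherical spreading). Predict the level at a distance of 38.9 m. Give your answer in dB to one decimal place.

For a point source, L₂ = L₁ − 20·log₁₀(r₂/r₁).
L₂ = 70 − 20·log₁₀(38.9/8.3) = 70 − 13.417 = 56.58 dB.

56.6 dB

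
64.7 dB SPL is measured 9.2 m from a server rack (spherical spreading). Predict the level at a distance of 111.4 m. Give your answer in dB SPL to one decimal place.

43.0 dB SPL

Spherical spreading from a point source gives a 20·log₁₀(r₂/r₁) drop.
L₂ = 64.7 − 20·log₁₀(111.4/9.2) = 64.7 − 21.662 = 43.04 dB SPL.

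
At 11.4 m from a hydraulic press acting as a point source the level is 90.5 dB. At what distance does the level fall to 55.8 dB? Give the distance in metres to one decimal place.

The 34.7 dB drop corresponds to a distance ratio of 10^(34.7/20) for a point source.
r₂ = 11.4·10^((90.5−55.8)/20) = 11.4·10^(34.7/20) = 619.31 m.

619.3 m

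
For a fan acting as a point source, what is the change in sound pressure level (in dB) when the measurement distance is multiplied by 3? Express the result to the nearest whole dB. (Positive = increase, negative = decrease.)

-10 dB

Point-source spreading: ΔL = −20·log₁₀(r₂/r₁).
ΔL = −20·log₁₀(3) = -9.54 dB.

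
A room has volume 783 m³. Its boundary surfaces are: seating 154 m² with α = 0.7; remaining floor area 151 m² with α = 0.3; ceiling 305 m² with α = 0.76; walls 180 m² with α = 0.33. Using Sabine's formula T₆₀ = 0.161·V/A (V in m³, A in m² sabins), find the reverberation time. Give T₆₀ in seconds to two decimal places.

Total absorption A = 154·0.7 + 151·0.3 + 305·0.76 + 180·0.33 = 444.30 m² sabins.
T₆₀ = 0.161·V/A = 0.161·783/444.30 = 0.284 s.

0.28 s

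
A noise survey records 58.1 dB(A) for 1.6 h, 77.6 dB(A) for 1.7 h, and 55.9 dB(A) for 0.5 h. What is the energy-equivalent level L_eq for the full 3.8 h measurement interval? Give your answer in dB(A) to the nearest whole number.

74 dB(A)

The energy average is taken in the linear domain: L_eq = 10·log₁₀[(Σ tᵢ·10^(Lᵢ/10))/T], T = 3.8 h.
Σ tᵢ·10^(Lᵢ/10) = 1.6·10^(58.1/10) + 1.7·10^(77.6/10) + 0.5·10^(55.9/10) = 9.905e+07.
L_eq = 10·log₁₀(9.905e+07/3.8) = 74.16 dB(A).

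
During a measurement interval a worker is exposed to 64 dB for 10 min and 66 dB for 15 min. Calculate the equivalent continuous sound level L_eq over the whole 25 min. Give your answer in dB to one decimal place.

65.3 dB

L_eq = 10·log₁₀[(1/T)·Σ tᵢ·10^(Lᵢ/10)] with T = 25 min.
Σ tᵢ·10^(Lᵢ/10) = 10·10^(64/10) + 15·10^(66/10) = 8.483e+07.
L_eq = 10·log₁₀(8.483e+07/25) = 65.31 dB.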